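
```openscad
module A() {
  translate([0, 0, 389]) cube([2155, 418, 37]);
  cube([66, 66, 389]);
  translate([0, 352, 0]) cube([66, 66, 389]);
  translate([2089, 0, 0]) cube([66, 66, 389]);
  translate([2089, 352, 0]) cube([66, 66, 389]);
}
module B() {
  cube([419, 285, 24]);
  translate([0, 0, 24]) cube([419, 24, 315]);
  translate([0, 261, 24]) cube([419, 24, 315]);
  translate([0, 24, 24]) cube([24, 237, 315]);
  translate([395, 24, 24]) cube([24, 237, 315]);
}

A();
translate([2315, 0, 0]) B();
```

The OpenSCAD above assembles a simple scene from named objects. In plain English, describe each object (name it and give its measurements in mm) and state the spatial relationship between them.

A is a long wooden bench with a 2155 mm (x) × 418 mm (y) seat, 37 mm thick, its top surface 426 mm above the floor. Four 66 mm square legs at the seat corners, flush with the edges, run from z = 0 to the seat underside.

B is an open-topped rectangular box: outside dimensions 419×285×339 mm, with a uniform wall and base thickness of 24 mm. The base is a full 419×285 slab on the floor; four walls sit on top of the base. The front and back walls (the −y and +y sides) span the full width; the two side walls fit between them.

The open box is on the floor beside the bench on its +x side.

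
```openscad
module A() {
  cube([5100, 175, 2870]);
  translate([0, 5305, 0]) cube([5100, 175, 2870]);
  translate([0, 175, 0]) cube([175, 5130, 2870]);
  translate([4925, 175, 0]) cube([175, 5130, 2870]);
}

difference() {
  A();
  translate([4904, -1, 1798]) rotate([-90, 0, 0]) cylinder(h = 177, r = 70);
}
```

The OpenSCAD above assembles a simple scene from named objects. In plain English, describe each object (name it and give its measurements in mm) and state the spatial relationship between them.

A is a box-shaped house frame (walls only): outside footprint 5100×5480 mm, wall height 2870 mm, wall thickness 175 mm. The two y-facing walls run the full x-width; the two x-facing walls fit between the inner faces of the y-facing walls.

The house frame has a circular hole of radius 70 mm through its front wall, centred at (x = 4904, z = 1798).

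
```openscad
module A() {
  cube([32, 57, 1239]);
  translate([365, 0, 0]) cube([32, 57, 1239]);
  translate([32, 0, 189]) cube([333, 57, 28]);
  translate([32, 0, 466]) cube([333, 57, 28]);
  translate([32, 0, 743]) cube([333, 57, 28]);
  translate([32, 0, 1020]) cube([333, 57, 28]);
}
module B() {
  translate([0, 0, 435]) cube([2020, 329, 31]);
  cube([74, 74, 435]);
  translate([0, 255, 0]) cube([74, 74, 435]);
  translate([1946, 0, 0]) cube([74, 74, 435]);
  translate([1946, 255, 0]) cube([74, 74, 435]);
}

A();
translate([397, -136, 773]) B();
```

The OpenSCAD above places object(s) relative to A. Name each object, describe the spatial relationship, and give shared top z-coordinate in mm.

A is a ladder. B is a bench. The bench is beside the ladder with their tops flush at z = 1239. The shared top z-coordinate is 1239 mm.

Both tops at z = 1239 mm.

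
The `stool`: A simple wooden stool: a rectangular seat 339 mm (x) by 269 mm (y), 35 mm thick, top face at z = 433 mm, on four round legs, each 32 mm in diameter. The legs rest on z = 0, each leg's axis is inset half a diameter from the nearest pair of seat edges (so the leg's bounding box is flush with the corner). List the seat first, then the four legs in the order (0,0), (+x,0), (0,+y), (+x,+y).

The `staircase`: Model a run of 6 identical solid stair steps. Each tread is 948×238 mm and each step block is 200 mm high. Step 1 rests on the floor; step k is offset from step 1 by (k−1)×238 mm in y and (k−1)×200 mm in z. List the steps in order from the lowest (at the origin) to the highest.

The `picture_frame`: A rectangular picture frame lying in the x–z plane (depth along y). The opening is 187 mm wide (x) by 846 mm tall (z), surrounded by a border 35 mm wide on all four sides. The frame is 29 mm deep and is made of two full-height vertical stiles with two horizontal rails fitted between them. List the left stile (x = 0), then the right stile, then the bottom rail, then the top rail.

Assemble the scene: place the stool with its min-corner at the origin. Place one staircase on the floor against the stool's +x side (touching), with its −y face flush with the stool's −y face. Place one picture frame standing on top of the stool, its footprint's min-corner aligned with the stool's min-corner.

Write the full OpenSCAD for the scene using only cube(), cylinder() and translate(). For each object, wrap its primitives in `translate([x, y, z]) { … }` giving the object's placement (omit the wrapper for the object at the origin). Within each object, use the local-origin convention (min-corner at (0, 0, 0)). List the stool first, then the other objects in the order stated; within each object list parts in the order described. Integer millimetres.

translate([0, 0, 398]) cube([339, 269, 35]);
translate([16, 16, 0]) cylinder(h = 398, r = 16);
translate([323, 16, 0]) cylinder(h = 398, r = 16);
translate([16, 253, 0]) cylinder(h = 398, r = 16);
translate([323, 253, 0]) cylinder(h = 398, r = 16);
translate([339, 0, 0]) {
  cube([948, 238, 200]);
  translate([0, 238, 200]) cube([948, 238, 200]);
  translate([0, 476, 400]) cube([948, 238, 200]);
  translate([0, 714, 600]) cube([948, 238, 200]);
  translate([0, 952, 800]) cube([948, 238, 200]);
  translate([0, 1190, 1000]) cube([948, 238, 200]);
}
translate([0, 0, 433]) {
  cube([35, 29, 916]);
  translate([222, 0, 0]) cube([35, 29, 916]);
  translate([35, 0, 0]) cube([187, 29, 35]);
  translate([35, 0, 881]) cube([187, 29, 35]);
}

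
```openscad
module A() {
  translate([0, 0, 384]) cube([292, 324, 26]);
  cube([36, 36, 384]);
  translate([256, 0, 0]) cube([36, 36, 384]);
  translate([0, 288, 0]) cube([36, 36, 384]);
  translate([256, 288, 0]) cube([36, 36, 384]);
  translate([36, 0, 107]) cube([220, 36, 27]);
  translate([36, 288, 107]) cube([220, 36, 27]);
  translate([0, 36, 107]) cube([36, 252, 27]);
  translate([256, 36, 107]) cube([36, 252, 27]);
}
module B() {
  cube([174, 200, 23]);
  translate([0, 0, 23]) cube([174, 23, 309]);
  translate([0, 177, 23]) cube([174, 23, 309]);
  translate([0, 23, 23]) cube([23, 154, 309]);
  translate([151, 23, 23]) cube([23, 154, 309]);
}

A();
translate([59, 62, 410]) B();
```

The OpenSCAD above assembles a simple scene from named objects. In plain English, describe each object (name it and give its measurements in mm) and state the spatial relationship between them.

A is a four-legged stool. The seat is a 292×324×26 mm slab whose top surface is at z = 410 mm; four square legs, each 36×36 mm in cross-section, run from the floor (z = 0) to the underside of the seat, each flush with a corner of the seat. Four stretchers, 36 mm wide and 27 mm tall, connect adjacent legs with their undersides at z = 107 mm, each running between the inner faces of the legs it joins and aligned with the legs' outer faces on the other axis.

B is an open-topped rectangular box: outside dimensions 174×200×332 mm, with a uniform wall and base thickness of 23 mm. The base is a full 174×200 slab on the floor; four walls sit on top of the base. The front and back walls (the −y and +y sides) span the full width; the two side walls fit between them.

The open box is on top of the stool, centred.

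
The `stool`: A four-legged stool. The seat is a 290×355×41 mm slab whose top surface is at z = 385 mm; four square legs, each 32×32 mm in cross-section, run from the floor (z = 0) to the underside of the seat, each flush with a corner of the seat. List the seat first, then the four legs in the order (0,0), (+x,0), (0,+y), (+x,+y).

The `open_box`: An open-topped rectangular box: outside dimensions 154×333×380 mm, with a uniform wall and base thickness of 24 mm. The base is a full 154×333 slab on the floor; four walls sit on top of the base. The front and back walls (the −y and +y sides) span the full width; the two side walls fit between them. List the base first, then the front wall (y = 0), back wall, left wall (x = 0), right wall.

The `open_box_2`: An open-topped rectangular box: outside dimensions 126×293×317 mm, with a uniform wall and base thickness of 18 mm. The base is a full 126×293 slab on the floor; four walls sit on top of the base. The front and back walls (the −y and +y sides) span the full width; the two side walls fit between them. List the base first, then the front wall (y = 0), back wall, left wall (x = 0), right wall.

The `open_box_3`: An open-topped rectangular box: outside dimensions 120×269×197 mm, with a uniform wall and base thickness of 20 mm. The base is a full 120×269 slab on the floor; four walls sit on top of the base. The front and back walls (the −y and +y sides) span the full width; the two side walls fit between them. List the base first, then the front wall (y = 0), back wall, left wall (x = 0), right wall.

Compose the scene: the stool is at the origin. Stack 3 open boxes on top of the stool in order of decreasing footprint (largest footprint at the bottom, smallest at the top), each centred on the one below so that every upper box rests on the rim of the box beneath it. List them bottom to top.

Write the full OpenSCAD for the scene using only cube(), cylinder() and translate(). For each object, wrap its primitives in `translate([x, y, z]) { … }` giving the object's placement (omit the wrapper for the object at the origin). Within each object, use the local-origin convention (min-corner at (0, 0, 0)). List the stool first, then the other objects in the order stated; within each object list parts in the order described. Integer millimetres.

translate([0, 0, 344]) cube([290, 355, 41]);
cube([32, 32, 344]);
translate([258, 0, 0]) cube([32, 32, 344]);
translate([0, 323, 0]) cube([32, 32, 344]);
translate([258, 323, 0]) cube([32, 32, 344]);
translate([68, 11, 385]) {
  cube([154, 333, 24]);
  translate([0, 0, 24]) cube([154, 24, 356]);
  translate([0, 309, 24]) cube([154, 24, 356]);
  translate([0, 24, 24]) cube([24, 285, 356]);
  translate([130, 24, 24]) cube([24, 285, 356]);
}
translate([82, 31, 765]) {
  cube([126, 293, 18]);
  translate([0, 0, 18]) cube([126, 18, 299]);
  translate([0, 275, 18]) cube([126, 18, 299]);
  translate([0, 18, 18]) cube([18, 257, 299]);
  translate([108, 18, 18]) cube([18, 257, 299]);
}
translate([85, 43, 1082]) {
  cube([120, 269, 20]);
  translate([0, 0, 20]) cube([120, 20, 177]);
  translate([0, 249, 20]) cube([120, 20, 177]);
  translate([0, 20, 20]) cube([20, 229, 177]);
  translate([100, 20, 20]) cube([20, 229, 177]);
}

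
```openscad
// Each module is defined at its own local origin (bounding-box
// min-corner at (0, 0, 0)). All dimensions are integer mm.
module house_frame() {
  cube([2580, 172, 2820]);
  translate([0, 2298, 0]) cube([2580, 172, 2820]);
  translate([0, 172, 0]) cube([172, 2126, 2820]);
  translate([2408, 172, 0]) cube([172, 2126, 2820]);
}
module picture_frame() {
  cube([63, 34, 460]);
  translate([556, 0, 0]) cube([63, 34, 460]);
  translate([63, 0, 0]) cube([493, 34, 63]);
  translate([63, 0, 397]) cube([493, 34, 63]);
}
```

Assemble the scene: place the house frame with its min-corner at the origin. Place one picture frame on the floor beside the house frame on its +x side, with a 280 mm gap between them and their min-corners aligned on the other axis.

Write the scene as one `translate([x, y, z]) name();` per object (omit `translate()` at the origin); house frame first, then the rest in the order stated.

house_frame();
translate([2860, 0, 0]) picture_frame();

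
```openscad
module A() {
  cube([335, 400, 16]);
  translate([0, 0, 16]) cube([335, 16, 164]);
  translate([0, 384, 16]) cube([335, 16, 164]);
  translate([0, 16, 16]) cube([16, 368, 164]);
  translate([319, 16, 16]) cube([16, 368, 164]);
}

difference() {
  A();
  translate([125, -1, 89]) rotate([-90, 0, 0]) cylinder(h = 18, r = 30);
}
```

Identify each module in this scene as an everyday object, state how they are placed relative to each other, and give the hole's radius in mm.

The subtracted cylinder has r = 30 mm.

A is an open box. The open box has a circular hole through its front wall. The hole's radius is 30 mm.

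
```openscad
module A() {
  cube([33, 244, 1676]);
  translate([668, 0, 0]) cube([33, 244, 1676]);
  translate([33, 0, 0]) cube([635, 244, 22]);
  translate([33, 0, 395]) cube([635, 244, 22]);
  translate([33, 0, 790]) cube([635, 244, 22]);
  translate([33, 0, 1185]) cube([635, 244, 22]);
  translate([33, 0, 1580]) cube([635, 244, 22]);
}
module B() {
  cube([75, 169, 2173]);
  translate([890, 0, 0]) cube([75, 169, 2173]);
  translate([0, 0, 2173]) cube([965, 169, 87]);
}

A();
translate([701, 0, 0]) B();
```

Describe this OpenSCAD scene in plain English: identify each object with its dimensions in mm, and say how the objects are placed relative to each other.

A is an open bookshelf. Two side panels, each 33 mm thick, 244 mm deep and 1676 mm tall, stand 701 mm apart (outside-to-outside). Between them sit 5 shelves, each 22 mm thick and 244 mm deep, spanning the full gap between the sides. The bottom shelf rests on the floor (its underside at z = 0) and the clear gap between one shelf's top and the next shelf's underside is 373 mm.

B is a door frame. The clear opening is 815 mm wide and 2173 mm high. Two 75 mm wide jambs, 169 mm deep, stand either side of the opening from the floor to the top of the opening. A 87 mm thick head sits across the top of both jambs, spanning the full outside width of the frame.

The door frame is against the bookshelf's +x side, with their −y faces flush.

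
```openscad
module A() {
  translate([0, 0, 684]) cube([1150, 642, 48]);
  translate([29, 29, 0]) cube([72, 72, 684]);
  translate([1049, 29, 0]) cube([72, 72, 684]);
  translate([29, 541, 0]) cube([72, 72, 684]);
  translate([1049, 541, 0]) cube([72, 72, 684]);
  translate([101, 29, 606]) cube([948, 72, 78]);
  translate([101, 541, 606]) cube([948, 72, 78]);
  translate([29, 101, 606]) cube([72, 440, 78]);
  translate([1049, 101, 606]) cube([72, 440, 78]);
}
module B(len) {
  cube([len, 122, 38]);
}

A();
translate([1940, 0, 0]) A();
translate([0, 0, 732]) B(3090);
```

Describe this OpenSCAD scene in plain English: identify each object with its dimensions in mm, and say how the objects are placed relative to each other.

A is a table with a 1150×642 mm rectangular top, 48 mm thick, top surface at z = 732 mm, supported by four 72×72 mm square legs, each inset 29 mm from the nearest pair of top edges, running from the floor. Four apron rails, 72 mm thick and 78 mm tall, run between adjacent legs with their top edges flush with the underside of the top and their outer faces flush with the legs' outer faces.

B is a rectangular beam 3090 mm long (x), 122 mm deep (y), 38 mm thick (z).

The beam spans the tops of two tables placed 790 mm apart, resting at z = 732 mm.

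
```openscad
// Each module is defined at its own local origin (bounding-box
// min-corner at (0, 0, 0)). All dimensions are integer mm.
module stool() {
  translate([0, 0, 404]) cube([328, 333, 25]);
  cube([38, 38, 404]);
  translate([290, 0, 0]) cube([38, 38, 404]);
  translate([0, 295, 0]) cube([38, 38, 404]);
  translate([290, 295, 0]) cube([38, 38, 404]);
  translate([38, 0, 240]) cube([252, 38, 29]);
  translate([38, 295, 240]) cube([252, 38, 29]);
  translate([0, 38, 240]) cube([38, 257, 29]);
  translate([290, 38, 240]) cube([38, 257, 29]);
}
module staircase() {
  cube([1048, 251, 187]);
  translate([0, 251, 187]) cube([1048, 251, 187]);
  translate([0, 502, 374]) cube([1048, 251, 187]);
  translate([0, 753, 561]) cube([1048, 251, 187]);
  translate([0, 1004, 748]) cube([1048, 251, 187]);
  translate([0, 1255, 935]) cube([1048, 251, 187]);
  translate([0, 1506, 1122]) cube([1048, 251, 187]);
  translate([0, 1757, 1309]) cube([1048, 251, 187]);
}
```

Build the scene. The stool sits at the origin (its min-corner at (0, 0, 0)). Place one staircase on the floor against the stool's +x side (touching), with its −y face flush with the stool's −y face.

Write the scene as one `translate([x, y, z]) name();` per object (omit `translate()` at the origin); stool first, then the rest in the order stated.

stool();
translate([328, 0, 0]) staircase();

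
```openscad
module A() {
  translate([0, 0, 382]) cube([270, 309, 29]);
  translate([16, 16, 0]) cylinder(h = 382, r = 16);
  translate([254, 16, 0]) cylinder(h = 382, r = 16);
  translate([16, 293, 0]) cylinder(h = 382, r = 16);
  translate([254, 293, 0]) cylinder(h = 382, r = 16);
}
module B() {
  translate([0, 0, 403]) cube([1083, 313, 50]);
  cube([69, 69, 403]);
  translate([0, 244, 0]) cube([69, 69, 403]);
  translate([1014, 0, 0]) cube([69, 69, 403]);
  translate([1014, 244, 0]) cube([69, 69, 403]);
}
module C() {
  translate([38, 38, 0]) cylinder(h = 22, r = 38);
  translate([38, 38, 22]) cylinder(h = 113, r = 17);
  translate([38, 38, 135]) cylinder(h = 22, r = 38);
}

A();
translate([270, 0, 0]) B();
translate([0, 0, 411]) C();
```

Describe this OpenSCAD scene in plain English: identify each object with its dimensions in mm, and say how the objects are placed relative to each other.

A is a four-legged stool. The seat is 270×309 mm, 29 mm thick, top at z = 411 mm. It stands on four round legs, each 32 mm in diameter, from z = 0 to the seat underside, each leg's axis is inset half a diameter from the nearest pair of seat edges (so the leg's bounding box is flush with the corner).

B is a long wooden bench with a 1083 mm (x) × 313 mm (y) seat, 50 mm thick, its top surface 453 mm above the floor. Four 69 mm square legs at the seat corners, flush with the edges, run from z = 0 to the seat underside.

C is a spool: two coaxial disc flanges of radius 38 mm and thickness 22 mm, joined by a core cylinder of radius 17 mm and height 113 mm. The lower flange rests on z = 0 and the three cylinders share a vertical axis.

The bench is against the stool's +x side, with their −y faces flush. The spool is on top of the stool.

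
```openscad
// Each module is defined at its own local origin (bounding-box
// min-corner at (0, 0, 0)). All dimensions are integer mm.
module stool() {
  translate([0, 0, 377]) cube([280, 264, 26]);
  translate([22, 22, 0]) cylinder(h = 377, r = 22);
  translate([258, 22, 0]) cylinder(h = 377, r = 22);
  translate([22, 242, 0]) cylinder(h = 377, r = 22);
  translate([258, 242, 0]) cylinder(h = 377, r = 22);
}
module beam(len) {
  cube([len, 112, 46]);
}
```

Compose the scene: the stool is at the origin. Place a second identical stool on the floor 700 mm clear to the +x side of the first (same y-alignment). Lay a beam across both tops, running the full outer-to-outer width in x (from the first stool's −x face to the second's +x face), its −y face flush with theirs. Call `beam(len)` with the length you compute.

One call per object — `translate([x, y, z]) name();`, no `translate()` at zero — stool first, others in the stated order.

stool();
translate([980, 0, 0]) stool();
translate([0, 0, 403]) beam(1260);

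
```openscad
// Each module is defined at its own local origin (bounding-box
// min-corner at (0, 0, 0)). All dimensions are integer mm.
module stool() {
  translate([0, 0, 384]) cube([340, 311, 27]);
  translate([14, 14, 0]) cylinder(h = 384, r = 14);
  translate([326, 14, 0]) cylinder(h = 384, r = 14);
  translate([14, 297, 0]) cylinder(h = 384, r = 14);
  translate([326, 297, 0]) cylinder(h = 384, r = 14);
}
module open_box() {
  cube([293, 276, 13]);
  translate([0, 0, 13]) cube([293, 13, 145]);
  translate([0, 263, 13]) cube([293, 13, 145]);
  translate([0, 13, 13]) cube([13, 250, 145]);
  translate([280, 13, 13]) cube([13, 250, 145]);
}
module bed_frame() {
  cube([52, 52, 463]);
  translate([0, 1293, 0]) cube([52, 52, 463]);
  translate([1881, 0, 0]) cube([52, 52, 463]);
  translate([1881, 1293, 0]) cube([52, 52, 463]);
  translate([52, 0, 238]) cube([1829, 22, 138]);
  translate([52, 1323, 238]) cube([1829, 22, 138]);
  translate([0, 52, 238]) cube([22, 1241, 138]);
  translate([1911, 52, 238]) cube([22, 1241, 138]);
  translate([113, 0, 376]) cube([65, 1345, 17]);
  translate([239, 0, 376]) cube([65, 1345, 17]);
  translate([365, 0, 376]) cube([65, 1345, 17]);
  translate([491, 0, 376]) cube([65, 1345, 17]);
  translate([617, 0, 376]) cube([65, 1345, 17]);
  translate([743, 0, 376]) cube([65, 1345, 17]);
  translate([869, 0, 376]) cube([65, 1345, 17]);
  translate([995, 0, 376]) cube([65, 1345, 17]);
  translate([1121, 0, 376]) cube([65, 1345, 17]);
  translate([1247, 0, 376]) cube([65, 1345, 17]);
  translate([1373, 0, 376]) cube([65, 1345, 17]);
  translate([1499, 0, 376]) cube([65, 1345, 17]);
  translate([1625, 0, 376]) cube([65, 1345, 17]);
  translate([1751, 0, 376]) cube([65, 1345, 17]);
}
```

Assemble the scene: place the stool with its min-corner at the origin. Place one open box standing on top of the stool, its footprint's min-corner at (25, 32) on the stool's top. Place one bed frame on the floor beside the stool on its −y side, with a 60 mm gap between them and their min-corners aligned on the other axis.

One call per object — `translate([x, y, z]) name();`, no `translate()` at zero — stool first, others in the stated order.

stool();
translate([25, 32, 411]) open_box();
translate([0, -1405, 0]) bed_frame();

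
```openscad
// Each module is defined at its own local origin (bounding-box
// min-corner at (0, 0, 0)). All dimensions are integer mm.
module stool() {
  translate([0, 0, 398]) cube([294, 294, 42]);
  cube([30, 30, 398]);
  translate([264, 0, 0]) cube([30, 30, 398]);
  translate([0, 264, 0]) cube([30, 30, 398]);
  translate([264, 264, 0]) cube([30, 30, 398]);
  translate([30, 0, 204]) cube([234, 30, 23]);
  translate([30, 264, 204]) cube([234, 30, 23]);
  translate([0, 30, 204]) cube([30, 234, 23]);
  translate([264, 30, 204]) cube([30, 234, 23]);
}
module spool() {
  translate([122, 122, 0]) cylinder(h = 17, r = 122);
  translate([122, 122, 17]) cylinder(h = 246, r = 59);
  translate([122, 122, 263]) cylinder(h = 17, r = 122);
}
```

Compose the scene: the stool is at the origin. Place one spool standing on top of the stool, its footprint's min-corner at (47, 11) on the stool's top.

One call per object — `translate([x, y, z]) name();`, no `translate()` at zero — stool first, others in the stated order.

stool();
translate([47, 11, 440]) spool();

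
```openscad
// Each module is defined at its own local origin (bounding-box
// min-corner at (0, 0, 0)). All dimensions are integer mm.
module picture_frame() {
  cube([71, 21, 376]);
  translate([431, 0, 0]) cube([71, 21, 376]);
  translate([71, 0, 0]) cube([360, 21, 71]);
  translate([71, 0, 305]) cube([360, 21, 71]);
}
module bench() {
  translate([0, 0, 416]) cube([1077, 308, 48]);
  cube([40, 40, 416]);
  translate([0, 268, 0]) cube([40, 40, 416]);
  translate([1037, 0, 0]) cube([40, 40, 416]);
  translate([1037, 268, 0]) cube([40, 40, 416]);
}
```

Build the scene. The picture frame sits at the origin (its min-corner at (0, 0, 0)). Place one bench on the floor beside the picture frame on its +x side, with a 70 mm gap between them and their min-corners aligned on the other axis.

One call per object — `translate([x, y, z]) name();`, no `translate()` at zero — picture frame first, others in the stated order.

picture_frame();
translate([572, 0, 0]) bench();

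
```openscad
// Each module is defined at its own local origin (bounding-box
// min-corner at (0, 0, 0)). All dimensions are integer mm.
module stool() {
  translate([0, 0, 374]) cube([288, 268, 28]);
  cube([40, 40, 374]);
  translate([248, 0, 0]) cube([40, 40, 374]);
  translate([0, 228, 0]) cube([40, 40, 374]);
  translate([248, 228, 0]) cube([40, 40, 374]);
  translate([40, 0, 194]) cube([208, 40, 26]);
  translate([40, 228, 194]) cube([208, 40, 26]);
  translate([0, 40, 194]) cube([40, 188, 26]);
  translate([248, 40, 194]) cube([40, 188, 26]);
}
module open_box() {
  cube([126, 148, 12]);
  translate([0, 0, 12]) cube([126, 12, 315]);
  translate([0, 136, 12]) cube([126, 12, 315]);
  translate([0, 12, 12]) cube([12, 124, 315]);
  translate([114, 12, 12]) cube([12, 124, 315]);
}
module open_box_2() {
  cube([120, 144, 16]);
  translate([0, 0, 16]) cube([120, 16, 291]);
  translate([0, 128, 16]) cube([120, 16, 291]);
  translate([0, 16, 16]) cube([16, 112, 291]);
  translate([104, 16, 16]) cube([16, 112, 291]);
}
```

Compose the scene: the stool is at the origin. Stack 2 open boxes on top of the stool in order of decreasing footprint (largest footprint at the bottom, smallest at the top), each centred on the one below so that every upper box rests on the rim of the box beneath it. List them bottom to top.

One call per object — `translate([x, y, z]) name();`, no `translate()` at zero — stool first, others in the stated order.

stool();
translate([81, 60, 402]) open_box();
translate([84, 62, 729]) open_box_2();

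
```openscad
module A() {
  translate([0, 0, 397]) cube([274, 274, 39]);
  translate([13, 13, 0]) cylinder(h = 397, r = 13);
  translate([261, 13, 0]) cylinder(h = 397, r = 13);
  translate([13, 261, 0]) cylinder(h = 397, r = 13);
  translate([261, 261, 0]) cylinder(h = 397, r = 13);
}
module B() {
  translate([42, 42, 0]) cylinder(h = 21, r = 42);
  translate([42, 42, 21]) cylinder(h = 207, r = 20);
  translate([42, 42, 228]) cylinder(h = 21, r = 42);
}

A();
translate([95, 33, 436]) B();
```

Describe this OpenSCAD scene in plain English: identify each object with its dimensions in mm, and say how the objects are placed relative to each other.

A is a four-legged stool. The seat is 274×274 mm, 39 mm thick, top at z = 436 mm. It stands on four round legs, each 26 mm in diameter, from z = 0 to the seat underside, each leg's axis is inset half a diameter from the nearest pair of seat edges (so the leg's bounding box is flush with the corner).

B is a spool: two coaxial disc flanges of radius 42 mm and thickness 21 mm, joined by a core cylinder of radius 20 mm and height 207 mm. The lower flange rests on z = 0 and the three cylinders share a vertical axis.

The spool is on top of the stool.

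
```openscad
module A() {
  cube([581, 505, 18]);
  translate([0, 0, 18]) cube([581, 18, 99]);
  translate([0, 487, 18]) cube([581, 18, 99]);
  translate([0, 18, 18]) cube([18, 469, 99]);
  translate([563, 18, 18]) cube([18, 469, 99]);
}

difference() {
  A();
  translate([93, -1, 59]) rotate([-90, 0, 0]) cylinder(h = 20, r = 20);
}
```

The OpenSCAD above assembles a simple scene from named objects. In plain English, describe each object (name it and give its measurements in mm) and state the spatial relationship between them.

A is an open storage box with external size 581×505×117 mm and wall thickness 18 mm (the base is also 18 mm thick). The base covers the whole footprint; the four walls stand on the base, with the y-facing walls full-width and the x-facing walls fitting between their inner faces.

The open box has a circular hole of radius 20 mm through its front wall, centred at (x = 93, z = 59).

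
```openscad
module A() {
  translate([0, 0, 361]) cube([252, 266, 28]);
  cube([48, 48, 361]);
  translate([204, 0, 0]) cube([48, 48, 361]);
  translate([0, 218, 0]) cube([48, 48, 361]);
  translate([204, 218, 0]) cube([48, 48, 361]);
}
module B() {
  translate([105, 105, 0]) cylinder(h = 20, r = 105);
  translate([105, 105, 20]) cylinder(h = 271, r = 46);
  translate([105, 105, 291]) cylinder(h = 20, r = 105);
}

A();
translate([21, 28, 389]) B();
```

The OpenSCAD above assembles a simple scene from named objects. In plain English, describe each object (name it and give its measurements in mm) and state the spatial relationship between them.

A is a four-legged stool. The seat is 252×266 mm, 28 mm thick, top at z = 389 mm. It stands on four square legs, each 48×48 mm in cross-section, from z = 0 to the seat underside, each flush with a corner of the seat.

B is a spool: two coaxial disc flanges of radius 105 mm and thickness 20 mm, joined by a core cylinder of radius 46 mm and height 271 mm. The lower flange rests on z = 0 and the three cylinders share a vertical axis.

The spool is on top of the stool, centred.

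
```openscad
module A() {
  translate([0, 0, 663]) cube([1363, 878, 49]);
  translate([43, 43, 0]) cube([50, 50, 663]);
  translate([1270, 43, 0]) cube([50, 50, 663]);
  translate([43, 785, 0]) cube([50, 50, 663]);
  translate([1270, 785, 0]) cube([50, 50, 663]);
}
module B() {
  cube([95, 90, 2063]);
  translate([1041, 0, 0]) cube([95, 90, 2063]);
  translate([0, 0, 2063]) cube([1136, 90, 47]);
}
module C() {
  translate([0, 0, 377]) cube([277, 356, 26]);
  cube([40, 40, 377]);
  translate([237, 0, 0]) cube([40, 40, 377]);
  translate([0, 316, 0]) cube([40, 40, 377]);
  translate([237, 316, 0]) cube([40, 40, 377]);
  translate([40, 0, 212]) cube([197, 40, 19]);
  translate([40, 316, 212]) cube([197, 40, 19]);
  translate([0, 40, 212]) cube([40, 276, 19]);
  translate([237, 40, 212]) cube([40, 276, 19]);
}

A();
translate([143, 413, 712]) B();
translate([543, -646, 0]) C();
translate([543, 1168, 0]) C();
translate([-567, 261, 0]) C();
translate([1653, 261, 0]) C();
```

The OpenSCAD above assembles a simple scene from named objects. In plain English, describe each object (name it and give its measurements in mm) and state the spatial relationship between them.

A is a table: top 1363 mm (x) × 878 mm (y), 49 mm thick, upper face at z = 712 mm, on four 50×50 mm square legs, each inset 43 mm from the nearest pair of top edges, running from z = 0 to the bottom of the top.

B is a door frame. The clear opening is 946 mm wide and 2063 mm high. Two 95 mm wide jambs, 90 mm deep, stand either side of the opening from the floor to the top of the opening. A 47 mm thick head sits across the top of both jambs, spanning the full outside width of the frame.

C is a simple wooden stool: a rectangular seat 277 mm (x) by 356 mm (y), 26 mm thick, top face at z = 403 mm, on four square legs, each 40×40 mm in cross-section. The legs rest on z = 0, each flush with a corner of the seat. Four stretchers, 40 mm wide and 19 mm tall, connect adjacent legs with their undersides at z = 212 mm, each running between the inner faces of the legs it joins and aligned with the legs' outer faces on the other axis.

The door frame is on top of the table. Four stools sit around the table at the −y, +y, −x, +x sides.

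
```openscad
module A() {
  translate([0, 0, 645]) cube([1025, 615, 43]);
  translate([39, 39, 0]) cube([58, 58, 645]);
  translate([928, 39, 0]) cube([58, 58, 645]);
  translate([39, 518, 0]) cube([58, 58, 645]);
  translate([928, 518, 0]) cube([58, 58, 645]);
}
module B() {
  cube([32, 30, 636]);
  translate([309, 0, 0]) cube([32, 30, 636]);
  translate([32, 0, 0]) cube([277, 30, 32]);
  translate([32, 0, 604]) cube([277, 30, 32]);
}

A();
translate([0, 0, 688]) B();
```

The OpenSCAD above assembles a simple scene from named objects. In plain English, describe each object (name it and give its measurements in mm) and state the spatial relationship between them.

A is a rectangular dining table. The top is 1025×615×43 mm with its upper surface at z = 688 mm. It stands on four 58×58 mm square legs, each inset 39 mm from the nearest pair of top edges, running from the floor to the underside of the top.

B is a rectangular picture frame lying in the x–z plane (depth along y). The opening is 277 mm wide (x) by 572 mm tall (z), surrounded by a border 32 mm wide on all four sides. The frame is 30 mm deep and is made of two full-height vertical stiles with two horizontal rails fitted between them.

The picture frame is on top of the table.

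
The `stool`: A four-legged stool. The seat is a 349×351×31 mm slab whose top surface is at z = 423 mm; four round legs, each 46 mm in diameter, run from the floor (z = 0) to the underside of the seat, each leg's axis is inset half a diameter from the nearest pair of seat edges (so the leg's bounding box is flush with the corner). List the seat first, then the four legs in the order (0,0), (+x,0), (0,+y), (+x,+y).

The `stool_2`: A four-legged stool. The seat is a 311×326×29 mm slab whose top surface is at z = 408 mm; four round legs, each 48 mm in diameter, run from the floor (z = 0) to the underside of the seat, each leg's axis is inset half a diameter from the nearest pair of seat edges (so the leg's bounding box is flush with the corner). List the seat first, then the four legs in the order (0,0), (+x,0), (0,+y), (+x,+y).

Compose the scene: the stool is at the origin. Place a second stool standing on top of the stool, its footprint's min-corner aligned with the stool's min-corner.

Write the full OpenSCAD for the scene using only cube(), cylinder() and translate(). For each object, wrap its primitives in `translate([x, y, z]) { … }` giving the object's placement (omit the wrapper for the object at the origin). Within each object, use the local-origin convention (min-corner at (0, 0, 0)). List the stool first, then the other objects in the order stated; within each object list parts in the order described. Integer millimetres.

translate([0, 0, 392]) cube([349, 351, 31]);
translate([23, 23, 0]) cylinder(h = 392, r = 23);
translate([326, 23, 0]) cylinder(h = 392, r = 23);
translate([23, 328, 0]) cylinder(h = 392, r = 23);
translate([326, 328, 0]) cylinder(h = 392, r = 23);
translate([0, 0, 423]) {
  translate([0, 0, 379]) cube([311, 326, 29]);
  translate([24, 24, 0]) cylinder(h = 379, r = 24);
  translate([287, 24, 0]) cylinder(h = 379, r = 24);
  translate([24, 302, 0]) cylinder(h = 379, r = 24);
  translate([287, 302, 0]) cylinder(h = 379, r = 24);
}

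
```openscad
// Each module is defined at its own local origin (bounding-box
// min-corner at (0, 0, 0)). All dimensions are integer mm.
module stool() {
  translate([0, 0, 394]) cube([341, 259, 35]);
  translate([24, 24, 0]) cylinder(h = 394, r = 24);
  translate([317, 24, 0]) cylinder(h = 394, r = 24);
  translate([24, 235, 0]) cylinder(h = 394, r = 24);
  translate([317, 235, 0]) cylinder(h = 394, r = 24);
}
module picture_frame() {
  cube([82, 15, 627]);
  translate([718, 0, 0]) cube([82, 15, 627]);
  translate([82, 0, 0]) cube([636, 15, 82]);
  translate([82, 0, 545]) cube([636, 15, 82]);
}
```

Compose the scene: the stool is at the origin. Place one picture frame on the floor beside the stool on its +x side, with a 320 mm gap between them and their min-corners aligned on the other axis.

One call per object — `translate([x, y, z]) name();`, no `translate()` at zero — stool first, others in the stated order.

stool();
translate([661, 0, 0]) picture_frame();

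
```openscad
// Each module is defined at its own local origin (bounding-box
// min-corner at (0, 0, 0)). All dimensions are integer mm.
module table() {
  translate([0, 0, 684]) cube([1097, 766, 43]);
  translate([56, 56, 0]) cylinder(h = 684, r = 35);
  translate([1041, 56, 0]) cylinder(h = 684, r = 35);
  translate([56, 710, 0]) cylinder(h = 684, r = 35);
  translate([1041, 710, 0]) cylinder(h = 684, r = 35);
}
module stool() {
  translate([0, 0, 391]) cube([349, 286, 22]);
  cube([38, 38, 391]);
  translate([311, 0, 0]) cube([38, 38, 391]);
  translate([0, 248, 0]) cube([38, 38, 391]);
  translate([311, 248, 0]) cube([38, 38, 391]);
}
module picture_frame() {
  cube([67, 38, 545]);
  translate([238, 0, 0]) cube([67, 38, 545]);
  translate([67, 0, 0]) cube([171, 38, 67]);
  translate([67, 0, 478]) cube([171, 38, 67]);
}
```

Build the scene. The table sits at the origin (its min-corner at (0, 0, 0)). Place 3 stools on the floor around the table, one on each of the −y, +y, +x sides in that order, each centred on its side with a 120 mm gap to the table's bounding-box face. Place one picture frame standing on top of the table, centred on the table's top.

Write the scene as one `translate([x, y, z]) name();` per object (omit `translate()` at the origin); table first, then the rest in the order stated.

table();
translate([374, -406, 0]) stool();
translate([374, 886, 0]) stool();
translate([1217, 240, 0]) stool();
translate([396, 364, 727]) picture_frame();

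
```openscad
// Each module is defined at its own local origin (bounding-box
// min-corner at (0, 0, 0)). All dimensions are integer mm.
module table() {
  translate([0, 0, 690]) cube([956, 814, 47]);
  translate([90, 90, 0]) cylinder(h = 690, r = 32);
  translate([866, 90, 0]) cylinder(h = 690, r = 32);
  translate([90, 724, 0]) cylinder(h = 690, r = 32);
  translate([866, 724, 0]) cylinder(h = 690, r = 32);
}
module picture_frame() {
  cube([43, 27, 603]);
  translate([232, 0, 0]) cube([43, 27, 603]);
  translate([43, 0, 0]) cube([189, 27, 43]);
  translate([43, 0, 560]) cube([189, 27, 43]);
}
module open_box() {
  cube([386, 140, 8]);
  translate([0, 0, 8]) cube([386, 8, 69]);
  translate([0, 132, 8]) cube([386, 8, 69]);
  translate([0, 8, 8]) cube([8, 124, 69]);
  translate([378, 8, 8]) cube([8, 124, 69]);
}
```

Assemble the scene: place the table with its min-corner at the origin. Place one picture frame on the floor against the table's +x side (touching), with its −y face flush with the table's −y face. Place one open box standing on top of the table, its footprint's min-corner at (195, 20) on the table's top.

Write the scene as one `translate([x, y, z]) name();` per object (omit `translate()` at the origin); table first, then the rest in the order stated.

table();
translate([956, 0, 0]) picture_frame();
translate([195, 20, 737]) open_box();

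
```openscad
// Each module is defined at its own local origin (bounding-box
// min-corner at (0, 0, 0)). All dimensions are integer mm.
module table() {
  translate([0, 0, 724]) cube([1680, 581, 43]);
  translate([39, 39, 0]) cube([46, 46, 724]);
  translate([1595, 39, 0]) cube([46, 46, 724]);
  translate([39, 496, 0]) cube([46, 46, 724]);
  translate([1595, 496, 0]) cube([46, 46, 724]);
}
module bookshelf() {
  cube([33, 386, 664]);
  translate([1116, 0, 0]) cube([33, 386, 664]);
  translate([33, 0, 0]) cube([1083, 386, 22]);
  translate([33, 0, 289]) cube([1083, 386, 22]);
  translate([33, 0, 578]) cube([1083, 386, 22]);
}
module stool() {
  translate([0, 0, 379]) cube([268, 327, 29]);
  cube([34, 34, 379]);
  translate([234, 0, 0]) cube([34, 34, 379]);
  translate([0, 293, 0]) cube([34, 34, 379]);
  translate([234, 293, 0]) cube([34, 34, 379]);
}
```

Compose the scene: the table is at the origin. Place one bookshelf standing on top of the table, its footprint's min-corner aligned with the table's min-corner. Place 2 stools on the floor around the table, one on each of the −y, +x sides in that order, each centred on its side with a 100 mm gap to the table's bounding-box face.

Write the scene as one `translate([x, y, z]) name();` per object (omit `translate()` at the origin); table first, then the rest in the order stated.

table();
translate([0, 0, 767]) bookshelf();
translate([706, -427, 0]) stool();
translate([1780, 127, 0]) stool();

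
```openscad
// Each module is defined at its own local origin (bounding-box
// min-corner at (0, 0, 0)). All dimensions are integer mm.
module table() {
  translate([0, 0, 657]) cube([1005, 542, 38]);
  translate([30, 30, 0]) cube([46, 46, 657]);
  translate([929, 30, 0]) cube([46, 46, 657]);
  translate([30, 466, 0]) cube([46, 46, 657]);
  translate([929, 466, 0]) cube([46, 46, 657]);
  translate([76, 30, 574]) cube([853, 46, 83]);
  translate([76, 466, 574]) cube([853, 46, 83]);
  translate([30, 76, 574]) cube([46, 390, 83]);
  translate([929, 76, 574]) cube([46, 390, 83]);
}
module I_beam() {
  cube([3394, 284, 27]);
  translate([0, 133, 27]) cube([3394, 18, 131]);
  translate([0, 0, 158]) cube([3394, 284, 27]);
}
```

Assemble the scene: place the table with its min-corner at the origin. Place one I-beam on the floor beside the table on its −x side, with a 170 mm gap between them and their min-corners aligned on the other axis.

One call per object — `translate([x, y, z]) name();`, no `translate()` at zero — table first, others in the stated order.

table();
translate([-3564, 0, 0]) I_beam();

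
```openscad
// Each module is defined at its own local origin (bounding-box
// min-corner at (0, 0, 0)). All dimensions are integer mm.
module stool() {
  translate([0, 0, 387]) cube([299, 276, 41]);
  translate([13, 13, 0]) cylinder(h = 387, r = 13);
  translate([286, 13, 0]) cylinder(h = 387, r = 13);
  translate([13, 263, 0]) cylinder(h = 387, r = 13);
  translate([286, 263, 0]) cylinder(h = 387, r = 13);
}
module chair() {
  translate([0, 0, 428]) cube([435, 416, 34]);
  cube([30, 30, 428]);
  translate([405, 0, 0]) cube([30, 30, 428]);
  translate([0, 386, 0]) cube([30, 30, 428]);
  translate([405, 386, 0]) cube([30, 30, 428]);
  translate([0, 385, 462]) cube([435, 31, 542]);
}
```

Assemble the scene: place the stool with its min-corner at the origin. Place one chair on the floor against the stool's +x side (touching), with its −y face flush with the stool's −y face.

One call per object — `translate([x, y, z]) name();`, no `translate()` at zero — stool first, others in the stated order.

stool();
translate([299, 0, 0]) chair();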